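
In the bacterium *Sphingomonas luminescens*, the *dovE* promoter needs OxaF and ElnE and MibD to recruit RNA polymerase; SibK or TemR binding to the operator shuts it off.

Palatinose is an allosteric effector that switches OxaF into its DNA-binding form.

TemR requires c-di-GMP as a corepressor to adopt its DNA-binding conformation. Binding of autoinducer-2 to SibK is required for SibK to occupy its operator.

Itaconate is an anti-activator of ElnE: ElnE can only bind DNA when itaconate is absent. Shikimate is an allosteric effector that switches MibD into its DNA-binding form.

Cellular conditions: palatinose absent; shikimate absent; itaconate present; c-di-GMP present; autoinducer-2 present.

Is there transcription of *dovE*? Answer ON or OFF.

Palatinose is absent, so OxaF is inactive.
Itaconate is present, so ElnE is inactive.
Autoinducer-2 is present, so SibK is active.
Shikimate is absent, so MibD is inactive.
c-di-GMP is present, so TemR is active.
With repressor SibK bound, *dovE* is not transcribed.

OFF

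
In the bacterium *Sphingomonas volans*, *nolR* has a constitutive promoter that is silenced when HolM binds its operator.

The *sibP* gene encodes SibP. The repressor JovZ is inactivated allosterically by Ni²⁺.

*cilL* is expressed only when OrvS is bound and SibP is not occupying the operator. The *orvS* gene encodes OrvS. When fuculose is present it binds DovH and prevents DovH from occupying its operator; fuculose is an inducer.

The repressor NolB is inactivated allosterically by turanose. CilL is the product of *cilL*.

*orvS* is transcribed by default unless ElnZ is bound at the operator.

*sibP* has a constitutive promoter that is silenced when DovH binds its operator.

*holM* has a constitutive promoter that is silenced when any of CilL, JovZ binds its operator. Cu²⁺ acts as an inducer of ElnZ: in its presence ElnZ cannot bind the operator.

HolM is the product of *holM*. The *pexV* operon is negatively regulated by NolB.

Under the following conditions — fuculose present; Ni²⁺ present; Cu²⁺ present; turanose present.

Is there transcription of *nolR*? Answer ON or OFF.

Fuculose is present, so DovH is inactive.
With no repressor bound, *sibP* is transcribed.
So SibP is produced and active.
Cu²⁺ is present, so ElnZ is inactive.
With no repressor bound, *orvS* is transcribed.
So OrvS is produced and active.
With repressor SibP bound, *cilL* is not transcribed.
So CilL is not produced.
Ni²⁺ is present, so JovZ is inactive.
With no repressor bound, *holM* is transcribed.
So HolM is produced and active.
With repressor HolM bound, *nolR* is not transcribed.

OFF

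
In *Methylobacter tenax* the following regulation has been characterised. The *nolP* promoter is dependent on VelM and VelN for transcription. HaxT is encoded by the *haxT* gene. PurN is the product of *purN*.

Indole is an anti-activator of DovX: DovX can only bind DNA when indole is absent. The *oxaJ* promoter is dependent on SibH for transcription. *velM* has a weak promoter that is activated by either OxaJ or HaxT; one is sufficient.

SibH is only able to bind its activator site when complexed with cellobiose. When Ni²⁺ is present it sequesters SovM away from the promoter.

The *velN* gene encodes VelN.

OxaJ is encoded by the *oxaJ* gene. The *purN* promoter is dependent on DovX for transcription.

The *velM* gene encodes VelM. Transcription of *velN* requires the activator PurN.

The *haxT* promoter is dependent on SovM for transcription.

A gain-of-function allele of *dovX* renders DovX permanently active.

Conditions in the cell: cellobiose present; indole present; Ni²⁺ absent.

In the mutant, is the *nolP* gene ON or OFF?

ON

Cellobiose is present, so SibH is active.
No repressor is bound and SibH is active, so *oxaJ* is transcribed.
So OxaJ is produced and active.
Ni²⁺ is absent, so SovM is active.
No repressor is bound and SovM is active, so *haxT* is transcribed.
So HaxT is produced and active.
Activator OxaJ is present, so *velM* is transcribed.
So VelM is produced and active.
DovX is constitutively active in this strain.
No repressor is bound and DovX is active, so *purN* is transcribed.
So PurN is produced and active.
No repressor is bound and PurN is active, so *velN* is transcribed.
So VelN is produced and active.
No repressor is bound and VelM and VelN are active, so *nolP* is transcribed.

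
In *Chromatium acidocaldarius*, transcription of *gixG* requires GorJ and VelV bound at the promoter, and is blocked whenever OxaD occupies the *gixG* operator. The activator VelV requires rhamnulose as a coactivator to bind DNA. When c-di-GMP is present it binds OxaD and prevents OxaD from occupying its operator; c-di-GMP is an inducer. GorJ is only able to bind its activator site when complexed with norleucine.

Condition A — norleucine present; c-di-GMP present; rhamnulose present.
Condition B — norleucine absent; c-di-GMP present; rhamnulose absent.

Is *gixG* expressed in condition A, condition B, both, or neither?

Condition A:
Norleucine is present, so GorJ is active.
c-di-GMP is present, so OxaD is inactive.
Rhamnulose is present, so VelV is active.
No repressor is bound and GorJ and VelV are active, so *gixG* is transcribed.
→ *gixG* is ON in A.
Condition B:
Norleucine is absent, so GorJ is inactive.
c-di-GMP is present, so OxaD is inactive.
Rhamnulose is absent, so VelV is inactive.
Required activator GorJ is absent, so *gixG* is not transcribed.
→ *gixG* is OFF in B.

A only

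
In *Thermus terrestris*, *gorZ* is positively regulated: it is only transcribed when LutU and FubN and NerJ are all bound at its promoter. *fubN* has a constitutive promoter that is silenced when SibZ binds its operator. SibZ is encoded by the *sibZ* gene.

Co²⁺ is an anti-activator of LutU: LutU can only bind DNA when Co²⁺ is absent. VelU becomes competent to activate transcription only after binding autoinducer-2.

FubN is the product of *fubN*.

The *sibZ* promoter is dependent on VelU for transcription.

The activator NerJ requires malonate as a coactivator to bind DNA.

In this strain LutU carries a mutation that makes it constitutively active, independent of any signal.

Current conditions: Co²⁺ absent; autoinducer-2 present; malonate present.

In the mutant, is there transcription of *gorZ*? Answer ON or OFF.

OFF

LutU is constitutively active in this strain.
Autoinducer-2 is present, so VelU is active.
No repressor is bound and VelU is active, so *sibZ* is transcribed.
So SibZ is produced and active.
With repressor SibZ bound, *fubN* is not transcribed.
So FubN is not produced.
Malonate is present, so NerJ is active.
Required activator FubN is absent, so *gorZ* is not transcribed.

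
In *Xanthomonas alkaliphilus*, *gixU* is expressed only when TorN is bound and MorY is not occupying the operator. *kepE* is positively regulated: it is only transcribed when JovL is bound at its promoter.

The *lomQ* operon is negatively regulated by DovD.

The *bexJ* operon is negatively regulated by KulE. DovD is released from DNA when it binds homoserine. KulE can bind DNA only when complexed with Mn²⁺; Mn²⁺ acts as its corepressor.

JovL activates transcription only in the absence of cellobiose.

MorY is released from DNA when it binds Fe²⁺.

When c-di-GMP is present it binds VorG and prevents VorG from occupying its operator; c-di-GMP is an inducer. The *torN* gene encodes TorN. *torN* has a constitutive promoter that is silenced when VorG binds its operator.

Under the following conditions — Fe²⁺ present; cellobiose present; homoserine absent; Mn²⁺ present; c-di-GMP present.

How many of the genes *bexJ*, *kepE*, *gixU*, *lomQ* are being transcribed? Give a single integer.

Mn²⁺ is present, so KulE is active.
With repressor KulE bound, *bexJ* is not transcribed.
→ *bexJ* is OFF.
Cellobiose is present, so JovL is inactive.
Required activator JovL is absent, so *kepE* is not transcribed.
→ *kepE* is OFF.
c-di-GMP is present, so VorG is inactive.
With no repressor bound, *torN* is transcribed.
So TorN is produced and active.
Fe²⁺ is present, so MorY is inactive.
No repressor is bound and TorN is active, so *gixU* is transcribed.
→ *gixU* is ON.
Homoserine is absent, so DovD is active.
With repressor DovD bound, *lomQ* is not transcribed.
→ *lomQ* is OFF.
1 of the 4 genes is transcribed.

1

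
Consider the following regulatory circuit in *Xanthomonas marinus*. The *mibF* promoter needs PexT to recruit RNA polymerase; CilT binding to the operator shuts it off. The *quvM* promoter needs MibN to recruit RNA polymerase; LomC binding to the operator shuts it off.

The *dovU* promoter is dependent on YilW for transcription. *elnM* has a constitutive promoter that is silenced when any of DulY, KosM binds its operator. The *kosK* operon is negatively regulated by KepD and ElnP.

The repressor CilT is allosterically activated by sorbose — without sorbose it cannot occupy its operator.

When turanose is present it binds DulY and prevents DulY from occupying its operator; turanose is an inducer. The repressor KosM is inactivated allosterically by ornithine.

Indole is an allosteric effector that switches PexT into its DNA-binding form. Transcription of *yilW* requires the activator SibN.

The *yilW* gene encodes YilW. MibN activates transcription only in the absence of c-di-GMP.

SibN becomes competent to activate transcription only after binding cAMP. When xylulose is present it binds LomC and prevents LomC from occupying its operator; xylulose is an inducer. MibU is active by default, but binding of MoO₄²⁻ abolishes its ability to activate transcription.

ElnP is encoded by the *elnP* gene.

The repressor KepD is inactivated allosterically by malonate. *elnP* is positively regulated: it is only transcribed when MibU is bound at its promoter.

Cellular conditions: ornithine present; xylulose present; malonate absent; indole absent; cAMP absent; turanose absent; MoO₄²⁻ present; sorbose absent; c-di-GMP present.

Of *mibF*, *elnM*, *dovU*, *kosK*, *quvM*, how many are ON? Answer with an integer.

0

Indole is absent, so PexT is inactive.
Sorbose is absent, so CilT is inactive.
Required activator PexT is absent, so *mibF* is not transcribed.
→ *mibF* is OFF.
Turanose is absent, so DulY is active.
Ornithine is present, so KosM is inactive.
With repressor DulY bound, *elnM* is not transcribed.
→ *elnM* is OFF.
cAMP is absent, so SibN is inactive.
Required activator SibN is absent, so *yilW* is not transcribed.
So YilW is not produced.
Required activator YilW is absent, so *dovU* is not transcribed.
→ *dovU* is OFF.
Malonate is absent, so KepD is active.
MoO₄²⁻ is present, so MibU is inactive.
Required activator MibU is absent, so *elnP* is not transcribed.
So ElnP is not produced.
With repressor KepD bound, *kosK* is not transcribed.
→ *kosK* is OFF.
Xylulose is present, so LomC is inactive.
c-di-GMP is present, so MibN is inactive.
Required activator MibN is absent, so *quvM* is not transcribed.
→ *quvM* is OFF.
0 of the 5 genes are transcribed.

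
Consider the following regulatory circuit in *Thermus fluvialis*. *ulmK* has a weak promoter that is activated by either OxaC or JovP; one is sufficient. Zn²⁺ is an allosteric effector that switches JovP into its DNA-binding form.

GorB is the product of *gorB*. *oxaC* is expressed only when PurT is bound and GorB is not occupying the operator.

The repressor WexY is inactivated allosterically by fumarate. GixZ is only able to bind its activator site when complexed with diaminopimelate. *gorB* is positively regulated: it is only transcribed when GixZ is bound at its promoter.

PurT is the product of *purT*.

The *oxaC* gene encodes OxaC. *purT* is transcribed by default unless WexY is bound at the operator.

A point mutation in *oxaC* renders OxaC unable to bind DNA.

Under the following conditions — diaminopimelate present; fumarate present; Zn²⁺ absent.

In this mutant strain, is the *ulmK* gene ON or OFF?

OFF

OxaC is non-functional in this strain, so it has no effect.
Zn²⁺ is absent, so JovP is inactive.
No activator is available at the *ulmK* promoter, so *ulmK* is not transcribed.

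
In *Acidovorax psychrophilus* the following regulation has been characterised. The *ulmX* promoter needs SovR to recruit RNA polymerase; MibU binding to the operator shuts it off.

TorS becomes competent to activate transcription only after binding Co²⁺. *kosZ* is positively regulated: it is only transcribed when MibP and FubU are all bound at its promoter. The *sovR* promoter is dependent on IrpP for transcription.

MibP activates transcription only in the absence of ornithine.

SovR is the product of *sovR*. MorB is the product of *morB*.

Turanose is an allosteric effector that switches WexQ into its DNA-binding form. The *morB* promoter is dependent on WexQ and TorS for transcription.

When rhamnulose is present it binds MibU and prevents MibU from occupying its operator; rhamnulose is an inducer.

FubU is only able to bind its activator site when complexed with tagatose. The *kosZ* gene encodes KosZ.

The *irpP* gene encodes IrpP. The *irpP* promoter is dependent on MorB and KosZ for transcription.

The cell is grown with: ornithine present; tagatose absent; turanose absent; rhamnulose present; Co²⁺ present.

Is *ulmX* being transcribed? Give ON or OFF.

Rhamnulose is present, so MibU is inactive.
Turanose is absent, so WexQ is inactive.
Co²⁺ is present, so TorS is active.
Required activator WexQ is absent, so *morB* is not transcribed.
So MorB is not produced.
Ornithine is present, so MibP is inactive.
Tagatose is absent, so FubU is inactive.
Required activator MibP is absent, so *kosZ* is not transcribed.
So KosZ is not produced.
Required activator MorB is absent, so *irpP* is not transcribed.
So IrpP is not produced.
Required activator IrpP is absent, so *sovR* is not transcribed.
So SovR is not produced.
Required activator SovR is absent, so *ulmX* is not transcribed.

OFF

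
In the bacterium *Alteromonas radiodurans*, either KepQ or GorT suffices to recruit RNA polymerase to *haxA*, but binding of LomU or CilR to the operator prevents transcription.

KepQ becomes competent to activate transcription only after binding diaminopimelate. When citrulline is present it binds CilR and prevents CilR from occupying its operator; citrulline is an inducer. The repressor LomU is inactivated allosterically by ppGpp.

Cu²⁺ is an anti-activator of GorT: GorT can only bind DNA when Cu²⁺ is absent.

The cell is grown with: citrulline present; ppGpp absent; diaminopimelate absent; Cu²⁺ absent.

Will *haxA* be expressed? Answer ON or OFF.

ppGpp is absent, so LomU is active.
Diaminopimelate is absent, so KepQ is inactive.
Cu²⁺ is absent, so GorT is active.
Citrulline is present, so CilR is inactive.
With repressor LomU bound, *haxA* is not transcribed.

OFF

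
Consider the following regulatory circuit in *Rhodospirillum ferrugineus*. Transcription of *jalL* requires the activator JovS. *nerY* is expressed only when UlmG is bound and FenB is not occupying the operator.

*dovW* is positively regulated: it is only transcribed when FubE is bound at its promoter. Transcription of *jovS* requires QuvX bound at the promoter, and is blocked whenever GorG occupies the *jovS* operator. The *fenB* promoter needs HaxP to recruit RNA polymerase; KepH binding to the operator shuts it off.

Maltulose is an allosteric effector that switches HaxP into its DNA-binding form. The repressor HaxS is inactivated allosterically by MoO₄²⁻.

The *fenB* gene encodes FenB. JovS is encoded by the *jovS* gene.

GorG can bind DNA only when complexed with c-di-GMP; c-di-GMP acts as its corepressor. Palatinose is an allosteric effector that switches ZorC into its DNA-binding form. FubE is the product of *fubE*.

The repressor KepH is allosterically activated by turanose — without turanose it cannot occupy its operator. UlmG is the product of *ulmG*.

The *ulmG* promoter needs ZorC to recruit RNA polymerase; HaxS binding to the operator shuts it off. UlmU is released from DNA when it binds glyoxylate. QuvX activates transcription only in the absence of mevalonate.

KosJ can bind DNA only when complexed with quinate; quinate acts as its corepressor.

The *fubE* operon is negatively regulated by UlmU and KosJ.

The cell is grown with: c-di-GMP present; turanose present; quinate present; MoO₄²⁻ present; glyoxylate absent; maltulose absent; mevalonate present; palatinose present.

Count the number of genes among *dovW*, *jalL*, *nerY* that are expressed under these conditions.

Glyoxylate is absent, so UlmU is active.
Quinate is present, so KosJ is active.
With repressor UlmU bound, *fubE* is not transcribed.
So FubE is not produced.
Required activator FubE is absent, so *dovW* is not transcribed.
→ *dovW* is OFF.
c-di-GMP is present, so GorG is active.
Mevalonate is present, so QuvX is inactive.
With repressor GorG bound, *jovS* is not transcribed.
So JovS is not produced.
Required activator JovS is absent, so *jalL* is not transcribed.
→ *jalL* is OFF.
Maltulose is absent, so HaxP is inactive.
Turanose is present, so KepH is active.
With repressor KepH bound, *fenB* is not transcribed.
So FenB is not produced.
MoO₄²⁻ is present, so HaxS is inactive.
Palatinose is present, so ZorC is active.
No repressor is bound and ZorC is active, so *ulmG* is transcribed.
So UlmG is produced and active.
No repressor is bound and UlmG is active, so *nerY* is transcribed.
→ *nerY* is ON.
1 of the 3 genes is transcribed.

1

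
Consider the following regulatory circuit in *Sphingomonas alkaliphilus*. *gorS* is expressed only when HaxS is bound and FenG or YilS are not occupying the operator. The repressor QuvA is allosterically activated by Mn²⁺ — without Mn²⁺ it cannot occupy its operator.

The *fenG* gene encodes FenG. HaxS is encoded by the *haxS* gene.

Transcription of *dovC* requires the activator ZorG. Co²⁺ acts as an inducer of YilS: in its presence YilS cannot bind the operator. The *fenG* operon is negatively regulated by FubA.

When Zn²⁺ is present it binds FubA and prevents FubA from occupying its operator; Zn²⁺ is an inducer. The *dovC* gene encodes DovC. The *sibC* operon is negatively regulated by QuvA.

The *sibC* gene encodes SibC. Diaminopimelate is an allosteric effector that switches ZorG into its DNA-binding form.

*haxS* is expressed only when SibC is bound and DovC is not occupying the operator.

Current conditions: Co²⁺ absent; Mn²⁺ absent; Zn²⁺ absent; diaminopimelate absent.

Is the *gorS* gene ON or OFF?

Zn²⁺ is absent, so FubA is active.
With repressor FubA bound, *fenG* is not transcribed.
So FenG is not produced.
Co²⁺ is absent, so YilS is active.
Diaminopimelate is absent, so ZorG is inactive.
Required activator ZorG is absent, so *dovC* is not transcribed.
So DovC is not produced.
Mn²⁺ is absent, so QuvA is inactive.
With no repressor bound, *sibC* is transcribed.
So SibC is produced and active.
No repressor is bound and SibC is active, so *haxS* is transcribed.
So HaxS is produced and active.
With repressor YilS bound, *gorS* is not transcribed.

OFF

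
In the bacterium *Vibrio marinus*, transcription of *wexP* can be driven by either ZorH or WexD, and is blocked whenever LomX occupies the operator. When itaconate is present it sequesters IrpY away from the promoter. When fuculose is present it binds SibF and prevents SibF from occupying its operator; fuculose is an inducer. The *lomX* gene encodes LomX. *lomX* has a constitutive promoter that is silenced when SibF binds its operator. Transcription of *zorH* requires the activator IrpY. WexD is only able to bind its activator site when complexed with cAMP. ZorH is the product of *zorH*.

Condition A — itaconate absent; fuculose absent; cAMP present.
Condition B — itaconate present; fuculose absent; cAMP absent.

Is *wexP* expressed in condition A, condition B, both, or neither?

A only

Condition A:
Itaconate is absent, so IrpY is active.
No repressor is bound and IrpY is active, so *zorH* is transcribed.
So ZorH is produced and active.
Fuculose is absent, so SibF is active.
With repressor SibF bound, *lomX* is not transcribed.
So LomX is not produced.
cAMP is present, so WexD is active.
Activator ZorH is present, so *wexP* is transcribed.
→ *wexP* is ON in A.
Condition B:
Itaconate is present, so IrpY is inactive.
Required activator IrpY is absent, so *zorH* is not transcribed.
So ZorH is not produced.
Fuculose is absent, so SibF is active.
With repressor SibF bound, *lomX* is not transcribed.
So LomX is not produced.
cAMP is absent, so WexD is inactive.
No activator is available at the *wexP* promoter, so *wexP* is not transcribed.
→ *wexP* is OFF in B.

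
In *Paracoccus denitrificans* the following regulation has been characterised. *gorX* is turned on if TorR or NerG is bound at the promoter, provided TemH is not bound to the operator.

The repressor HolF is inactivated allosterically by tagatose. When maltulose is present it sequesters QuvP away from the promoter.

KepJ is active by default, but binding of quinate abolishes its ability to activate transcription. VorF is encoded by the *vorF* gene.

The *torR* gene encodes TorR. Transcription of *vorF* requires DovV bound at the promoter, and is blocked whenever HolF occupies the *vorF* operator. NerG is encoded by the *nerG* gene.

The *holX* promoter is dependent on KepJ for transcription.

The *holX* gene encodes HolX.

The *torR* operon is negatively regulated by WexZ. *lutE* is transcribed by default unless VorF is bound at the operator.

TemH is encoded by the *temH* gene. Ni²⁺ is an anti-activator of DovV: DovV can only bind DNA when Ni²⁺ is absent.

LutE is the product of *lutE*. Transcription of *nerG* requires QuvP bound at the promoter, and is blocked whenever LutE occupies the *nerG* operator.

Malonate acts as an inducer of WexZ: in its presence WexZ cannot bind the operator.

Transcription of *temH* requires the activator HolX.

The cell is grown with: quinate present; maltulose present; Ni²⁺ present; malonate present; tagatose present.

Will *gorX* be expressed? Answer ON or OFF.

Quinate is present, so KepJ is inactive.
Required activator KepJ is absent, so *holX* is not transcribed.
So HolX is not produced.
Required activator HolX is absent, so *temH* is not transcribed.
So TemH is not produced.
Malonate is present, so WexZ is inactive.
With no repressor bound, *torR* is transcribed.
So TorR is produced and active.
Maltulose is present, so QuvP is inactive.
Ni²⁺ is present, so DovV is inactive.
Tagatose is present, so HolF is inactive.
Required activator DovV is absent, so *vorF* is not transcribed.
So VorF is not produced.
With no repressor bound, *lutE* is transcribed.
So LutE is produced and active.
With repressor LutE bound, *nerG* is not transcribed.
So NerG is not produced.
Activator TorR is present, so *gorX* is transcribed.

ON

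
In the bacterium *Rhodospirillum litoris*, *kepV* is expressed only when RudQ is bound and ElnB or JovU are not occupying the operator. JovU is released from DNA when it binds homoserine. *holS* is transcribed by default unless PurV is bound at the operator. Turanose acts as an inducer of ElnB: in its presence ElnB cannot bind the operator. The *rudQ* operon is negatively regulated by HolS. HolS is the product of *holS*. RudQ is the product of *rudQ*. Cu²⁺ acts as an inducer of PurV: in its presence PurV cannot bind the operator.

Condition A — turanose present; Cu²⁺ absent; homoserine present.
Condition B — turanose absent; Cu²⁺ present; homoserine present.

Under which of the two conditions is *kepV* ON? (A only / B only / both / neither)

A only

Condition A:
Turanose is present, so ElnB is inactive.
Cu²⁺ is absent, so PurV is active.
With repressor PurV bound, *holS* is not transcribed.
So HolS is not produced.
With no repressor bound, *rudQ* is transcribed.
So RudQ is produced and active.
Homoserine is present, so JovU is inactive.
No repressor is bound and RudQ is active, so *kepV* is transcribed.
→ *kepV* is ON in A.
Condition B:
Turanose is absent, so ElnB is active.
Cu²⁺ is present, so PurV is inactive.
With no repressor bound, *holS* is transcribed.
So HolS is produced and active.
With repressor HolS bound, *rudQ* is not transcribed.
So RudQ is not produced.
Homoserine is present, so JovU is inactive.
With repressor ElnB bound, *kepV* is not transcribed.
→ *kepV* is OFF in B.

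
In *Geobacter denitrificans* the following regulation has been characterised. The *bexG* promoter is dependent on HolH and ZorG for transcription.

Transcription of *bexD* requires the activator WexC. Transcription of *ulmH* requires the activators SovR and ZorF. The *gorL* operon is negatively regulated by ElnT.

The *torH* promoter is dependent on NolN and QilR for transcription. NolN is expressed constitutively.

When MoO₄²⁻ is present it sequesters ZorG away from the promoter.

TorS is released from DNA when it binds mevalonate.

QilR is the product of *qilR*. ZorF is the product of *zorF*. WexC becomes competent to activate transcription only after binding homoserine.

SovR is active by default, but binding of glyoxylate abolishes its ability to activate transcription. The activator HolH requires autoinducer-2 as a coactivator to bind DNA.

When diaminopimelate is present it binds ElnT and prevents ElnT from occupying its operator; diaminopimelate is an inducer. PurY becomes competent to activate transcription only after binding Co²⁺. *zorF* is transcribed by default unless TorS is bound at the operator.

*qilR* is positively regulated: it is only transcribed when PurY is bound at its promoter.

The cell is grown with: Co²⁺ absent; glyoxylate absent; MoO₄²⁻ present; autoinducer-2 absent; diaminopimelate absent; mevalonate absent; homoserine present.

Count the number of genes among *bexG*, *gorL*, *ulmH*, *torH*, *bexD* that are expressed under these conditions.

1

Autoinducer-2 is absent, so HolH is inactive.
MoO₄²⁻ is present, so ZorG is inactive.
Required activator HolH is absent, so *bexG* is not transcribed.
→ *bexG* is OFF.
Diaminopimelate is absent, so ElnT is active.
With repressor ElnT bound, *gorL* is not transcribed.
→ *gorL* is OFF.
Glyoxylate is absent, so SovR is active.
Mevalonate is absent, so TorS is active.
With repressor TorS bound, *zorF* is not transcribed.
So ZorF is not produced.
Required activator ZorF is absent, so *ulmH* is not transcribed.
→ *ulmH* is OFF.
NolN is produced constitutively and is active.
Co²⁺ is absent, so PurY is inactive.
Required activator PurY is absent, so *qilR* is not transcribed.
So QilR is not produced.
Required activator QilR is absent, so *torH* is not transcribed.
→ *torH* is OFF.
Homoserine is present, so WexC is active.
No repressor is bound and WexC is active, so *bexD* is transcribed.
→ *bexD* is ON.
1 of the 5 genes is transcribed.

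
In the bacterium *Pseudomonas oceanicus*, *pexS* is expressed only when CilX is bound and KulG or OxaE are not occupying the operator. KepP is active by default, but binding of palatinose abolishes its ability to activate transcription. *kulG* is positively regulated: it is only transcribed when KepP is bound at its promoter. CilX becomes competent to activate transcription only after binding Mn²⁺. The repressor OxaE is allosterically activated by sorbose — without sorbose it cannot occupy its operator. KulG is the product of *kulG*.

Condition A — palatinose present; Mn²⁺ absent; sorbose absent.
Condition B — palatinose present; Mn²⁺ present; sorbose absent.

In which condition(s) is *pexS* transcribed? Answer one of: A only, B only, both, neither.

Condition A:
Palatinose is present, so KepP is inactive.
Required activator KepP is absent, so *kulG* is not transcribed.
So KulG is not produced.
Mn²⁺ is absent, so CilX is inactive.
Sorbose is absent, so OxaE is inactive.
Required activator CilX is absent, so *pexS* is not transcribed.
→ *pexS* is OFF in A.
Condition B:
Palatinose is present, so KepP is inactive.
Required activator KepP is absent, so *kulG* is not transcribed.
So KulG is not produced.
Mn²⁺ is present, so CilX is active.
Sorbose is absent, so OxaE is inactive.
No repressor is bound and CilX is active, so *pexS* is transcribed.
→ *pexS* is ON in B.

B only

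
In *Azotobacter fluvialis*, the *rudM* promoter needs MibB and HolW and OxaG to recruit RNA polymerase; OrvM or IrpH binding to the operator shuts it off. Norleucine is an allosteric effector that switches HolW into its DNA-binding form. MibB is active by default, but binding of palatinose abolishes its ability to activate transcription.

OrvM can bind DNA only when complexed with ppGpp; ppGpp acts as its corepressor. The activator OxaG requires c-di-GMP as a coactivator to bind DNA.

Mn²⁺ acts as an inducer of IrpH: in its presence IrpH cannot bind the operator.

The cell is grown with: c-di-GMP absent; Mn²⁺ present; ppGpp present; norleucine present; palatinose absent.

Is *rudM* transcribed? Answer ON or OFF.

ppGpp is present, so OrvM is active.
Palatinose is absent, so MibB is active.
Norleucine is present, so HolW is active.
Mn²⁺ is present, so IrpH is inactive.
c-di-GMP is absent, so OxaG is inactive.
With repressor OrvM bound, *rudM* is not transcribed.

OFF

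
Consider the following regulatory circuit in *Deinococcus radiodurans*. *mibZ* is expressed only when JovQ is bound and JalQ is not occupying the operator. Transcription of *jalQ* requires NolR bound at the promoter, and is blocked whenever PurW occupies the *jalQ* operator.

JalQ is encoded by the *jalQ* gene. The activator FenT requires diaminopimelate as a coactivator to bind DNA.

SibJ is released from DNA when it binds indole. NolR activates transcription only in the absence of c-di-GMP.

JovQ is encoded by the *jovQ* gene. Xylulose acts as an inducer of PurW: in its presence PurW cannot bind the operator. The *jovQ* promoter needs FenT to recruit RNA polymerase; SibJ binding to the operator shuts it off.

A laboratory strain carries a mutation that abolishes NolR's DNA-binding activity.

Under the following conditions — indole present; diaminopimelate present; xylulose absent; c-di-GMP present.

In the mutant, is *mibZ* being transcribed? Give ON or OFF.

ON

Diaminopimelate is present, so FenT is active.
Indole is present, so SibJ is inactive.
No repressor is bound and FenT is active, so *jovQ* is transcribed.
So JovQ is produced and active.
Xylulose is absent, so PurW is active.
NolR is non-functional in this strain, so it has no effect.
With repressor PurW bound, *jalQ* is not transcribed.
So JalQ is not produced.
No repressor is bound and JovQ is active, so *mibZ* is transcribed.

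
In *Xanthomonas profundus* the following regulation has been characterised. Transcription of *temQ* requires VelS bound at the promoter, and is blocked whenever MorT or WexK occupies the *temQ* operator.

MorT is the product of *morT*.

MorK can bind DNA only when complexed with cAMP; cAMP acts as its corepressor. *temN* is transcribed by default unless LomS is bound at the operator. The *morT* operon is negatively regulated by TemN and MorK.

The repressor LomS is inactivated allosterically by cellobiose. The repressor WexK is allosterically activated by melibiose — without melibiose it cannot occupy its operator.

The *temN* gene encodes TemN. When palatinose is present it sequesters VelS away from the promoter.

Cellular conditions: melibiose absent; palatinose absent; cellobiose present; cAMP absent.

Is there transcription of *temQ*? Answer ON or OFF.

Palatinose is absent, so VelS is active.
Cellobiose is present, so LomS is inactive.
With no repressor bound, *temN* is transcribed.
So TemN is produced and active.
cAMP is absent, so MorK is inactive.
With repressor TemN bound, *morT* is not transcribed.
So MorT is not produced.
Melibiose is absent, so WexK is inactive.
No repressor is bound and VelS is active, so *temQ* is transcribed.

ON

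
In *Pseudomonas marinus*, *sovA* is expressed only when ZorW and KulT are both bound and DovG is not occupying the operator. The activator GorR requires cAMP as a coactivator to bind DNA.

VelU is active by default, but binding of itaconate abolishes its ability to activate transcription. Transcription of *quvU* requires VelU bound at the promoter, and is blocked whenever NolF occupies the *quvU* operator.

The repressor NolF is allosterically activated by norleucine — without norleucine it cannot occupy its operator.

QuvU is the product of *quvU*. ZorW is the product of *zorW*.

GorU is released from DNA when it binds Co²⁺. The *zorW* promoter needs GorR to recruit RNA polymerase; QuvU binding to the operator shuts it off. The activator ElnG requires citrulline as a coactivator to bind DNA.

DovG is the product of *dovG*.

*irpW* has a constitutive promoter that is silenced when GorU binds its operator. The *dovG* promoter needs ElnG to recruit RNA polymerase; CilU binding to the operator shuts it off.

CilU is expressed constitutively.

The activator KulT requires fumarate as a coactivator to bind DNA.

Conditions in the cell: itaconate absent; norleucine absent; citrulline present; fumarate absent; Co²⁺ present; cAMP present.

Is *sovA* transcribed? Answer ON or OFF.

cAMP is present, so GorR is active.
Norleucine is absent, so NolF is inactive.
Itaconate is absent, so VelU is active.
No repressor is bound and VelU is active, so *quvU* is transcribed.
So QuvU is produced and active.
With repressor QuvU bound, *zorW* is not transcribed.
So ZorW is not produced.
Citrulline is present, so ElnG is active.
CilU is produced constitutively and is active.
With repressor CilU bound, *dovG* is not transcribed.
So DovG is not produced.
Fumarate is absent, so KulT is inactive.
Required activator ZorW is absent, so *sovA* is not transcribed.

OFF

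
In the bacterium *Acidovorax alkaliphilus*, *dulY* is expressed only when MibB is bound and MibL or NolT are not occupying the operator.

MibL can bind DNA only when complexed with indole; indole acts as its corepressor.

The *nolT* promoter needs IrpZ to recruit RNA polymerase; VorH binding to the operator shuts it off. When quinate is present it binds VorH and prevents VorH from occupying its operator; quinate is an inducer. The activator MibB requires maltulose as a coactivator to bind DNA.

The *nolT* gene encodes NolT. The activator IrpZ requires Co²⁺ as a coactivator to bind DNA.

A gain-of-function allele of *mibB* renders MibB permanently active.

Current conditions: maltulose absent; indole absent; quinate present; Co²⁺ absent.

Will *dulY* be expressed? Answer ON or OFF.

Indole is absent, so MibL is inactive.
Co²⁺ is absent, so IrpZ is inactive.
Quinate is present, so VorH is inactive.
Required activator IrpZ is absent, so *nolT* is not transcribed.
So NolT is not produced.
MibB is constitutively active in this strain.
No repressor is bound and MibB is active, so *dulY* is transcribed.

ON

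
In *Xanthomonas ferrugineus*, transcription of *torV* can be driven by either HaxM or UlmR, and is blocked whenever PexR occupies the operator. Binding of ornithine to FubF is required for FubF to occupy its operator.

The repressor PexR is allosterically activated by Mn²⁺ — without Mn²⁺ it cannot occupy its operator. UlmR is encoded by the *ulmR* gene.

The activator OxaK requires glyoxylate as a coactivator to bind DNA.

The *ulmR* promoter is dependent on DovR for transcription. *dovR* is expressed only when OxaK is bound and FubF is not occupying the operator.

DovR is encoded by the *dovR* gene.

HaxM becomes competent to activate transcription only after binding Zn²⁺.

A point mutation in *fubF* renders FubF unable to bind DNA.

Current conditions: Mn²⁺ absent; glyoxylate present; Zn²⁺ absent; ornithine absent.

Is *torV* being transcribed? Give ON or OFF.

Zn²⁺ is absent, so HaxM is inactive.
Mn²⁺ is absent, so PexR is inactive.
FubF is non-functional in this strain, so it has no effect.
Glyoxylate is present, so OxaK is active.
No repressor is bound and OxaK is active, so *dovR* is transcribed.
So DovR is produced and active.
No repressor is bound and DovR is active, so *ulmR* is transcribed.
So UlmR is produced and active.
Activator UlmR is present, so *torV* is transcribed.

ON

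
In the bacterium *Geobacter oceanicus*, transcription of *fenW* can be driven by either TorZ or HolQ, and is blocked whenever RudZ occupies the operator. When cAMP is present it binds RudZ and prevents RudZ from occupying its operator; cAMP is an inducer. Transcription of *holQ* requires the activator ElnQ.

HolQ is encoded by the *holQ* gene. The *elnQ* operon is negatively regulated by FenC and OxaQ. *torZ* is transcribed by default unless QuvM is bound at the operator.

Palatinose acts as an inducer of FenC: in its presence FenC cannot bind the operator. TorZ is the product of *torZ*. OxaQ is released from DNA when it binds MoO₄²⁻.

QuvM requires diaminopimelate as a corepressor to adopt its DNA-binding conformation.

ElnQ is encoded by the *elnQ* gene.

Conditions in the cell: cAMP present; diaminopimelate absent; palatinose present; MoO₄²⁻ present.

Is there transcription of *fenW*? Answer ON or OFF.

Diaminopimelate is absent, so QuvM is inactive.
With no repressor bound, *torZ* is transcribed.
So TorZ is produced and active.
Palatinose is present, so FenC is inactive.
MoO₄²⁻ is present, so OxaQ is inactive.
With no repressor bound, *elnQ* is transcribed.
So ElnQ is produced and active.
No repressor is bound and ElnQ is active, so *holQ* is transcribed.
So HolQ is produced and active.
cAMP is present, so RudZ is inactive.
Activator TorZ is present, so *fenW* is transcribed.

ON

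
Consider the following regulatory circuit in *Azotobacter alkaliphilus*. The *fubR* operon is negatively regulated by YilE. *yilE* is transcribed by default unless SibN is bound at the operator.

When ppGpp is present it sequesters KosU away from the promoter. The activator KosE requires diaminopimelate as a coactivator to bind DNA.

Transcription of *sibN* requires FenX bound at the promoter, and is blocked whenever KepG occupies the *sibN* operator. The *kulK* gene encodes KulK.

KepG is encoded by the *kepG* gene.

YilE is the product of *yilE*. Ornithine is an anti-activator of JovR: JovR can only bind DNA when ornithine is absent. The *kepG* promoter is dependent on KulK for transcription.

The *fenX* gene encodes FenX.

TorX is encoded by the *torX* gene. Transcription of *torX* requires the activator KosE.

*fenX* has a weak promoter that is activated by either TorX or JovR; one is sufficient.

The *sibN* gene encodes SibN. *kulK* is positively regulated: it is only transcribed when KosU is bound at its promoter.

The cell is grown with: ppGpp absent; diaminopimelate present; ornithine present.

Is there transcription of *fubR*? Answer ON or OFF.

ppGpp is absent, so KosU is active.
No repressor is bound and KosU is active, so *kulK* is transcribed.
So KulK is produced and active.
No repressor is bound and KulK is active, so *kepG* is transcribed.
So KepG is produced and active.
Diaminopimelate is present, so KosE is active.
No repressor is bound and KosE is active, so *torX* is transcribed.
So TorX is produced and active.
Ornithine is present, so JovR is inactive.
Activator TorX is present, so *fenX* is transcribed.
So FenX is produced and active.
With repressor KepG bound, *sibN* is not transcribed.
So SibN is not produced.
With no repressor bound, *yilE* is transcribed.
So YilE is produced and active.
With repressor YilE bound, *fubR* is not transcribed.

OFF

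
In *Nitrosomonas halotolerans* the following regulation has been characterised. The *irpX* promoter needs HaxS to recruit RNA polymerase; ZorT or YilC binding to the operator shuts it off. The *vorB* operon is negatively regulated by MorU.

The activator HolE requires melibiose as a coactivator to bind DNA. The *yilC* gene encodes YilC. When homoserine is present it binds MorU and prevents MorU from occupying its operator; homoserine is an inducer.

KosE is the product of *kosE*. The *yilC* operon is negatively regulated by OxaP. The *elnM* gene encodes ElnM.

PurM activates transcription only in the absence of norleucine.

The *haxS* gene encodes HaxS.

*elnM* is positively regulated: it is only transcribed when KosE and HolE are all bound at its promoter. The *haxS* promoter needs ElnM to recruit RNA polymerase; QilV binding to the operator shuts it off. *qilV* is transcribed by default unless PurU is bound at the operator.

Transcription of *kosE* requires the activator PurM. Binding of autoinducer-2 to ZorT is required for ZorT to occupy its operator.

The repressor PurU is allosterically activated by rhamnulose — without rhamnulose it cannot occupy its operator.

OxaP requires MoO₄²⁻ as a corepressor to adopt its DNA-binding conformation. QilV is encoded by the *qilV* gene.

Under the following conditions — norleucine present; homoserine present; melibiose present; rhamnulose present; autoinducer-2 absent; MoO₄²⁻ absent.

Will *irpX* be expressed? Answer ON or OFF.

Autoinducer-2 is absent, so ZorT is inactive.
MoO₄²⁻ is absent, so OxaP is inactive.
With no repressor bound, *yilC* is transcribed.
So YilC is produced and active.
Norleucine is present, so PurM is inactive.
Required activator PurM is absent, so *kosE* is not transcribed.
So KosE is not produced.
Melibiose is present, so HolE is active.
Required activator KosE is absent, so *elnM* is not transcribed.
So ElnM is not produced.
Rhamnulose is present, so PurU is active.
With repressor PurU bound, *qilV* is not transcribed.
So QilV is not produced.
Required activator ElnM is absent, so *haxS* is not transcribed.
So HaxS is not produced.
With repressor YilC bound, *irpX* is not transcribed.

OFF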